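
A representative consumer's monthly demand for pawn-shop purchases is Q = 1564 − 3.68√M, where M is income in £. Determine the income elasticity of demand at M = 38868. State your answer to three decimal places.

-0.433

At M = 38868: Q = 838.489.
dQ/dM = -3.68/(2√M) = -0.00933301 at this income.
η = (dQ/dM)·(M/Q) = -0.00933301 × (38868/838.489) = -0.433.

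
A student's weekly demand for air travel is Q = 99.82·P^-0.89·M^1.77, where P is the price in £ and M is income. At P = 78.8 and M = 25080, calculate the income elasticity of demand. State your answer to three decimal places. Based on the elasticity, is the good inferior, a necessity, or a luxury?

1.770 (luxury)

For a multiplicative demand Q = A·P^α·M^β, the income elasticity is β everywhere.
Here β = 1.77, so η = 1.770.
Since η > 1, this is a luxury.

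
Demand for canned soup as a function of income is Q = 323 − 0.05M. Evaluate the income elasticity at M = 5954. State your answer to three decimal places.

-11.767

At M = 5954: Q = 25.300.
dQ/dM = −0.05.
η = (dQ/dM)·(M/Q) = -0.05 × (5954/25.300) = -11.767.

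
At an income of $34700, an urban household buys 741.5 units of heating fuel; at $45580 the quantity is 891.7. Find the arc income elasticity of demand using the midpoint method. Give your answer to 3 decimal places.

ΔQ = 891.7 − 741.5 = 150.2; midpoint Q̄ = (741.5 + 891.7)/2 = 816.6.
ΔI = 45580 − 34700 = 10880; midpoint Ī = (34700 + 45580)/2 = 40140.
η = (ΔQ/Q̄) ÷ (ΔI/Ī) = (150.2/816.6) ÷ (10880/40140) = 0.679.

0.679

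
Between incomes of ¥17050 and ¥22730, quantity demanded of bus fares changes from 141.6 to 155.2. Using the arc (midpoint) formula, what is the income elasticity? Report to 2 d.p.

0.32

ΔQ = 155.2 − 141.6 = 13.6; midpoint Q̄ = (141.6 + 155.2)/2 = 148.4.
ΔI = 22730 − 17050 = 5680; midpoint Ī = (17050 + 22730)/2 = 19890.
η = (ΔQ/Q̄) ÷ (ΔI/Ī) = (13.6/148.4) ÷ (5680/19890) = 0.32.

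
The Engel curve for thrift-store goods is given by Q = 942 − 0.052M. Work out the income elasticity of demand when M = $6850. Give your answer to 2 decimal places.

-0.61

At M = 6850: Q = 585.800.
dQ/dM = −0.052.
η = (dQ/dM)·(M/Q) = -0.052 × (6850/585.800) = -0.61.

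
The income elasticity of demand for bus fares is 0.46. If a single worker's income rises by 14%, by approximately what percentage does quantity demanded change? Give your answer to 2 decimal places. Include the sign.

%ΔQ ≈ η × %ΔI = 0.46 × 14% = 6.44%.

6.44%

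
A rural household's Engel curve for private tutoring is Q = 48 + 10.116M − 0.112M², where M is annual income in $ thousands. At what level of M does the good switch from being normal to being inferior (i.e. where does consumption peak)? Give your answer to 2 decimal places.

45.16

dQ/dM = 10.116 − 0.224M.
The good is inferior where dQ/dM < 0. Setting dQ/dM = 0 gives M = 10.116 / 0.224 = 45.16.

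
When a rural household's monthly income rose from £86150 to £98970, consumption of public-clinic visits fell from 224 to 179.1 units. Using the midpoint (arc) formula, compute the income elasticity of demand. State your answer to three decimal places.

-1.608

ΔQ = 179.1 − 224 = -44.9; midpoint Q̄ = (224 + 179.1)/2 = 201.55.
ΔI = 98970 − 86150 = 12820; midpoint Ī = (86150 + 98970)/2 = 92560.
η = (ΔQ/Q̄) ÷ (ΔI/Ī) = (-44.9/201.55) ÷ (12820/92560) = -1.608.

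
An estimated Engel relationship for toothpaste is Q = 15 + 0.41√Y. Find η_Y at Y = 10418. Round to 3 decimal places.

At Y = 10418: Q = 56.848.
dQ/dY = 0.41/(2√Y) = 0.00200845 at this income.
η = (dQ/dY)·(Y/Q) = 0.00200845 × (10418/56.848) = 0.368.

0.368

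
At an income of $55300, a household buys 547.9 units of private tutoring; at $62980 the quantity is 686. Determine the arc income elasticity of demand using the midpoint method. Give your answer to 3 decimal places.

1.724

ΔQ = 686 − 547.9 = 138.1; midpoint Q̄ = (547.9 + 686)/2 = 616.95.
ΔI = 62980 − 55300 = 7680; midpoint Ī = (55300 + 62980)/2 = 59140.
η = (ΔQ/Q̄) ÷ (ΔI/Ī) = (138.1/616.95) ÷ (7680/59140) = 1.724.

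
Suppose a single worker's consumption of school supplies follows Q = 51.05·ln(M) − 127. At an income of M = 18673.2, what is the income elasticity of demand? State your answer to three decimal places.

0.136

At M = 18673.2: Q = 375.069.
dQ/dM = 51.05/M = 0.00273386 at this income.
η = (dQ/dM)·(M/Q) = 0.00273386 × (18673.2/375.069) = 0.136.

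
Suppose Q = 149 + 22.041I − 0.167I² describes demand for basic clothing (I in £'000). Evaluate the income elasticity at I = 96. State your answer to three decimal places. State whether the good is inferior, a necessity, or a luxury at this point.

At I = 96: Q = 725.8640.
dQ/dI = 22.041 − 0.334I = -10.02300.
η = (dQ/dI)·(I/Q) = -10.02300 × (96/725.8640) = -1.326.
η < 0 ⇒ inferior good.

-1.326 (inferior good)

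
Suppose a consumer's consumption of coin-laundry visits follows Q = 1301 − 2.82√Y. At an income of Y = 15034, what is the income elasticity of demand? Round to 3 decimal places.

-0.181

At Y = 15034: Q = 955.231.
dQ/dY = -2.82/(2√Y) = -0.0114996 at this income.
η = (dQ/dY)·(Y/Q) = -0.0114996 × (15034/955.231) = -0.181.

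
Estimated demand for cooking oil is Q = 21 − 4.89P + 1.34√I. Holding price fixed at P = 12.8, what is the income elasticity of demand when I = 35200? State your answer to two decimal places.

0.60

At P = 12.8, I = 35200: Q = 209.814.
Holding P constant, ∂Q/∂I = 1.34/(2√I) = 0.00357111.
η_I = (∂Q/∂I)·(I/Q) = 0.00357111 × (35200/209.814) = 0.60.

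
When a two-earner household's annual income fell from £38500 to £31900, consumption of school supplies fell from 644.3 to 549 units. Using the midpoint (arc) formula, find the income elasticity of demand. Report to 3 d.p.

0.852

ΔQ = 549 − 644.3 = -95.3; midpoint Q̄ = (644.3 + 549)/2 = 596.65.
ΔI = 31900 − 38500 = -6600; midpoint Ī = (38500 + 31900)/2 = 35200.
η = (ΔQ/Q̄) ÷ (ΔI/Ī) = (-95.3/596.65) ÷ (-6600/35200) = 0.852.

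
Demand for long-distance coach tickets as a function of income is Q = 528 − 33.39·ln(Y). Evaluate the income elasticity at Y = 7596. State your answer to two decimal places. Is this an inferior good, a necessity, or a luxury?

At Y = 7596: Q = 229.648.
dQ/dY = -33.39/Y = -0.00439573 at this income.
η = (dQ/dY)·(Y/Q) = -0.00439573 × (7596/229.648) = -0.15.
Since η < 0, the good is an inferior good.

-0.15 (inferior good)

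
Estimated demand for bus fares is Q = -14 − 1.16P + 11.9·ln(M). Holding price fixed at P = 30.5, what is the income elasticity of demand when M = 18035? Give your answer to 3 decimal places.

At P = 30.5, M = 18035: Q = 67.241.
Holding P constant, ∂Q/∂M = 11.9/M = 0.000659828.
η_M = (∂Q/∂M)·(M/Q) = 0.000659828 × (18035/67.241) = 0.177.

0.177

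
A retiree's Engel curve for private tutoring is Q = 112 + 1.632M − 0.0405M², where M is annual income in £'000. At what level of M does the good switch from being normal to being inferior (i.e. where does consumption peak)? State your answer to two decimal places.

dQ/dM = 1.632 − 0.081M.
The good is inferior where dQ/dM < 0. Setting dQ/dM = 0 gives M = 1.632 / 0.081 = 20.15.

20.15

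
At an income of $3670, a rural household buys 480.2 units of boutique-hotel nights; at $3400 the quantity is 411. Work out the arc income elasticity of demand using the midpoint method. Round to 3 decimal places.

2.033

ΔQ = 411 − 480.2 = -69.2; midpoint Q̄ = (480.2 + 411)/2 = 445.6.
ΔI = 3400 − 3670 = -270; midpoint Ī = (3670 + 3400)/2 = 3535.
η = (ΔQ/Q̄) ÷ (ΔI/Ī) = (-69.2/445.6) ÷ (-270/3535) = 2.033.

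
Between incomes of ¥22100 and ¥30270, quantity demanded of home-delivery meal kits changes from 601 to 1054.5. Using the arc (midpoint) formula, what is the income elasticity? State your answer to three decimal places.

1.756

ΔQ = 1054.5 − 601 = 453.5; midpoint Q̄ = (601 + 1054.5)/2 = 827.75.
ΔI = 30270 − 22100 = 8170; midpoint Ī = (22100 + 30270)/2 = 26185.
η = (ΔQ/Q̄) ÷ (ΔI/Ī) = (453.5/827.75) ÷ (8170/26185) = 1.756.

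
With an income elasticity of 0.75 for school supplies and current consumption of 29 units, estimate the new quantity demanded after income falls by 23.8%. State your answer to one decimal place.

%ΔQ ≈ η × %ΔI = 0.75 × (-23.8%) = -17.85%.
New Q ≈ 29 × (1 − 0.1785) = 23.8.

23.8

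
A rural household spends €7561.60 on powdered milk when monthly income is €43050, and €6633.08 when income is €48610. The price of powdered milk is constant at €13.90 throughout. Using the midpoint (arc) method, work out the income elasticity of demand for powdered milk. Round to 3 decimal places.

-1.078

With a constant price, Q₁ = 7561.60/13.90 = 544.000 and Q₂ = 6633.08/13.90 = 477.200 (equivalently, work directly with expenditure since P cancels).
Midpoint %ΔQ = (6633.08 − 7561.60)/7097.34 = -0.13083; midpoint %ΔI = (48610 − 43050)/45830 = 0.12132.
η = -0.13083 / 0.12132 = -1.078.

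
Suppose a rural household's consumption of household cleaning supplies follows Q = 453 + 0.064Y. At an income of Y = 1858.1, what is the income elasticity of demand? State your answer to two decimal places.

At Y = 1858.1: Q = 571.918.
dQ/dY = 0.064.
η = (dQ/dY)·(Y/Q) = 0.064 × (1858.1/571.918) = 0.21.

0.21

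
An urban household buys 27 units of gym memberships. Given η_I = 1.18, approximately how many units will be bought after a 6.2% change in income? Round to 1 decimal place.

%ΔQ ≈ η × %ΔI = 1.18 × 6.2% = 7.316%.
New Q ≈ 27 × (1 + 0.07316) = 29.0.

29.0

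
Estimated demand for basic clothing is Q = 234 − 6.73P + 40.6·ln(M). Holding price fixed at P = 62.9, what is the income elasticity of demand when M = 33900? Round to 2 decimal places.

At P = 62.9, M = 33900: Q = 234.189.
Holding P constant, ∂Q/∂M = 40.6/M = 0.00119764.
η_M = (∂Q/∂M)·(M/Q) = 0.00119764 × (33900/234.189) = 0.17.

0.17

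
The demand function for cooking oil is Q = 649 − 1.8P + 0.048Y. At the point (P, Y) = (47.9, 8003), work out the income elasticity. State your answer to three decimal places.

0.406

At P = 47.9, Y = 8003: Q = 946.924.
Holding P constant, ∂Q/∂Y = 0.048.
η_Y = (∂Q/∂Y)·(Y/Q) = 0.048 × (8003/946.924) = 0.406.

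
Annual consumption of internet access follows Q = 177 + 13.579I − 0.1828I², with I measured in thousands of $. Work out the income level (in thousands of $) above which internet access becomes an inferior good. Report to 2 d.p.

37.14

dQ/dI = 13.579 − 0.3656I.
The good is inferior where dQ/dI < 0. Setting dQ/dI = 0 gives I = 13.579 / 0.3656 = 37.14.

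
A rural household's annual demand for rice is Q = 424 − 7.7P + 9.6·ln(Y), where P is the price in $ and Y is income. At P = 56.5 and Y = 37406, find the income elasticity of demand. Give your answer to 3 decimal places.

At P = 56.5, Y = 37406: Q = 90.034.
Holding P constant, ∂Q/∂Y = 9.6/Y = 0.000256643.
η_Y = (∂Q/∂Y)·(Y/Q) = 0.000256643 × (37406/90.034) = 0.107.

0.107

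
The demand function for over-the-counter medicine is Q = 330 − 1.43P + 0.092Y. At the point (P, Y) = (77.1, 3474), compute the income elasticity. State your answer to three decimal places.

At P = 77.1, Y = 3474: Q = 539.355.
Holding P constant, ∂Q/∂Y = 0.092.
η_Y = (∂Q/∂Y)·(Y/Q) = 0.092 × (3474/539.355) = 0.593.

0.593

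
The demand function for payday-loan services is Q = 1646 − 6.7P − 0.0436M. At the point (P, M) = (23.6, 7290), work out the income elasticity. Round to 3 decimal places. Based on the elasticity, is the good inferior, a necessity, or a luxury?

At P = 23.6, M = 7290: Q = 1170.036.
Holding P constant, ∂Q/∂M = −0.0436.
η_M = (∂Q/∂M)·(M/Q) = -0.0436 × (7290/1170.036) = -0.272.
Since η < 0, this is an inferior good.

-0.272 (inferior good)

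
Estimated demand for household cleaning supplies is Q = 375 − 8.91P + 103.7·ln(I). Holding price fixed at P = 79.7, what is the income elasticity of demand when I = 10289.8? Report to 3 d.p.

0.166

At P = 79.7, I = 10289.8: Q = 622.948.
Holding P constant, ∂Q/∂I = 103.7/I = 0.0100779.
η_I = (∂Q/∂I)·(I/Q) = 0.0100779 × (10289.8/622.948) = 0.166.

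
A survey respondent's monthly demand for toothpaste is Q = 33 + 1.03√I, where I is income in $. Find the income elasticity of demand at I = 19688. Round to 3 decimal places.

At I = 19688: Q = 177.523.
dQ/dI = 1.03/(2√I) = 0.00367034 at this income.
η = (dQ/dI)·(I/Q) = 0.00367034 × (19688/177.523) = 0.407.

0.407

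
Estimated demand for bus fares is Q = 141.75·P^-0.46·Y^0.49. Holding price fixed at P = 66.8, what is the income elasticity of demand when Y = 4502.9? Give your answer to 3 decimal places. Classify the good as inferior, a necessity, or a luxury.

For a multiplicative demand Q = A·P^α·Y^β, the income elasticity is β everywhere.
Here β = 0.49, so η = 0.490.
Since 0 < η < 1, this is a necessity.

0.490 (necessity)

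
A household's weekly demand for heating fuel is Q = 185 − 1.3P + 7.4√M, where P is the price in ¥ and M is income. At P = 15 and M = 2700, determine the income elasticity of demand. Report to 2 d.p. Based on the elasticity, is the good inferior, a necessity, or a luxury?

At P = 15, M = 2700: Q = 550.015.
Holding P constant, ∂Q/∂M = 7.4/(2√M) = 0.0712065.
η_M = (∂Q/∂M)·(M/Q) = 0.0712065 × (2700/550.015) = 0.35.
Since 0 < η < 1, this is a necessity.

0.35 (necessity)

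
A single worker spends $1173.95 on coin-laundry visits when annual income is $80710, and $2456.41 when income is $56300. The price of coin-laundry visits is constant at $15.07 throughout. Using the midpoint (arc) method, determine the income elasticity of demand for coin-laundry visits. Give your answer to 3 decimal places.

-1.983

With a constant price, Q₁ = 1173.95/15.07 = 77.900 and Q₂ = 2456.41/15.07 = 163.000 (equivalently, work directly with expenditure since P cancels).
Midpoint %ΔQ = (2456.41 − 1173.95)/1815.18 = 0.70652; midpoint %ΔI = (56300 − 80710)/68505 = -0.35632.
η = 0.70652 / -0.35632 = -1.983.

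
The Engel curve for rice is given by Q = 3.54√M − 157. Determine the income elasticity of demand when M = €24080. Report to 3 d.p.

0.700

At M = 24080: Q = 392.328.
dQ/dM = 3.54/(2√M) = 0.0114063 at this income.
η = (dQ/dM)·(M/Q) = 0.0114063 × (24080/392.328) = 0.700.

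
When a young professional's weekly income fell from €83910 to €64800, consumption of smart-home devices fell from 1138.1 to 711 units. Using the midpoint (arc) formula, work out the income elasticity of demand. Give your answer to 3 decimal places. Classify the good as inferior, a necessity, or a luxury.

ΔQ = 711 − 1138.1 = -427.1; midpoint Q̄ = (1138.1 + 711)/2 = 924.55.
ΔI = 64800 − 83910 = -19110; midpoint Ī = (83910 + 64800)/2 = 74355.
η = (ΔQ/Q̄) ÷ (ΔI/Ī) = (-427.1/924.55) ÷ (-19110/74355) = 1.797.
η > 1 ⇒ luxury.

1.797 (luxury)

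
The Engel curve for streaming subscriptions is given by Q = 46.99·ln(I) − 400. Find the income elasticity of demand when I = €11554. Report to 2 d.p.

1.19

At I = 11554: Q = 39.581.
dQ/dI = 46.99/I = 0.00406699 at this income.
η = (dQ/dI)·(I/Q) = 0.00406699 × (11554/39.581) = 1.19.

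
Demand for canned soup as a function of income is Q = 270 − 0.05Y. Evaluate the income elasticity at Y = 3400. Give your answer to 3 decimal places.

At Y = 3400: Q = 100.000.
dQ/dY = −0.05.
η = (dQ/dY)·(Y/Q) = -0.05 × (3400/100.000) = -1.700.

-1.700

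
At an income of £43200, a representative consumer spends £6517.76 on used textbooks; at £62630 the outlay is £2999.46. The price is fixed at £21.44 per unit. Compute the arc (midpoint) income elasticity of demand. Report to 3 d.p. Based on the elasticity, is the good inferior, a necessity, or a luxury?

-2.014 (inferior good)

With a constant price, Q₁ = 6517.76/21.44 = 304.000 and Q₂ = 2999.46/21.44 = 139.900 (equivalently, work directly with expenditure since P cancels).
Midpoint %ΔQ = (2999.46 − 6517.76)/4758.61 = -0.73935; midpoint %ΔI = (62630 − 43200)/52915 = 0.36719.
η = -0.73935 / 0.36719 = -2.014.
η < 0 ⇒ inferior good.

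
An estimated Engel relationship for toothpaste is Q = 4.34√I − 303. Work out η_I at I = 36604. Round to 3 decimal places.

0.787

At I = 36604: Q = 527.336.
dQ/dI = 4.34/(2√I) = 0.0113422 at this income.
η = (dQ/dI)·(I/Q) = 0.0113422 × (36604/527.336) = 0.787.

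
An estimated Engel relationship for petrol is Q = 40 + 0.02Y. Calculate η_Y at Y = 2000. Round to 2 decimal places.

At Y = 2000: Q = 80.000.
dQ/dY = 0.02.
η = (dQ/dY)·(Y/Q) = 0.02 × (2000/80.000) = 0.50.

0.50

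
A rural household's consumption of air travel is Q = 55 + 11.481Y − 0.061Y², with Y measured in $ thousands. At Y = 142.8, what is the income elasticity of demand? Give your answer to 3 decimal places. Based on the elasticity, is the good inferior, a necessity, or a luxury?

-1.883 (inferior good)

At Y = 142.8: Q = 450.5846.
dQ/dY = 11.481 − 0.122Y = -5.94060.
η = (dQ/dY)·(Y/Q) = -5.94060 × (142.8/450.5846) = -1.883.
η < 0 ⇒ inferior good.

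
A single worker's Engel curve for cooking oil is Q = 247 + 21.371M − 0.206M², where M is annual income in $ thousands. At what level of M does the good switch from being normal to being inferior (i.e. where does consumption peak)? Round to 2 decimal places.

dQ/dM = 21.371 − 0.412M.
The good is inferior where dQ/dM < 0. Setting dQ/dM = 0 gives M = 21.371 / 0.412 = 51.87.

51.87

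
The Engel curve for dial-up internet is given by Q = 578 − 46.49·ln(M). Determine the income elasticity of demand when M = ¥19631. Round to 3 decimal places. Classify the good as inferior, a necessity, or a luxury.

-0.392 (inferior good)

At M = 19631: Q = 118.453.
dQ/dM = -46.49/M = -0.00236819 at this income.
η = (dQ/dM)·(M/Q) = -0.00236819 × (19631/118.453) = -0.392.
Since η < 0, the good is an inferior good.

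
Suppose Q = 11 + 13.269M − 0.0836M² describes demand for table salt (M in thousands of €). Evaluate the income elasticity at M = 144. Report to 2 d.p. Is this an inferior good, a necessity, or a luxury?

At M = 144: Q = 188.2064.
dQ/dM = 13.269 − 0.1672M = -10.80780.
η = (dQ/dM)·(M/Q) = -10.80780 × (144/188.2064) = -8.27.
η < 0 ⇒ inferior good.

-8.27 (inferior good)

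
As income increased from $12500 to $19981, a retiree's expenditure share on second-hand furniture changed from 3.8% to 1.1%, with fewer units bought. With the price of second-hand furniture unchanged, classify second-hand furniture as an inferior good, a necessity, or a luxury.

Quantity demanded falls as income rises, so η < 0.

inferior good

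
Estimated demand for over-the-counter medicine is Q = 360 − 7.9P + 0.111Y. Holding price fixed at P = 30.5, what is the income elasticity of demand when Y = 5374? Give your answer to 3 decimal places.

At P = 30.5, Y = 5374: Q = 715.564.
Holding P constant, ∂Q/∂Y = 0.111.
η_Y = (∂Q/∂Y)·(Y/Q) = 0.111 × (5374/715.564) = 0.834.

0.834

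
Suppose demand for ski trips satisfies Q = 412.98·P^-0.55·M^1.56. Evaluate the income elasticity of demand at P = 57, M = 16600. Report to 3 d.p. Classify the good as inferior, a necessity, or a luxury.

For a multiplicative demand Q = A·P^α·M^β, the income elasticity is β everywhere.
Here β = 1.56, so η = 1.560.
Since η > 1, this is a luxury.

1.560 (luxury)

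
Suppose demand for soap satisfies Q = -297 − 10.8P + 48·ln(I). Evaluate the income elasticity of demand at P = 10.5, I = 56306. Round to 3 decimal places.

At P = 10.5, I = 56306: Q = 114.651.
Holding P constant, ∂Q/∂I = 48/I = 0.000852485.
η_I = (∂Q/∂I)·(I/Q) = 0.000852485 × (56306/114.651) = 0.419.

0.419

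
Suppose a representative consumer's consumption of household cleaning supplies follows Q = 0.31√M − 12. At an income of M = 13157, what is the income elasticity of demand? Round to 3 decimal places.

At M = 13157: Q = 23.558.
dQ/dM = 0.31/(2√M) = 0.0013513 at this income.
η = (dQ/dM)·(M/Q) = 0.0013513 × (13157/23.558) = 0.755.

0.755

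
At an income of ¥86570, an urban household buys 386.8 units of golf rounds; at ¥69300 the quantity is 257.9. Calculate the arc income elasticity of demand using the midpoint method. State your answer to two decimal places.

ΔQ = 257.9 − 386.8 = -128.9; midpoint Q̄ = (386.8 + 257.9)/2 = 322.35.
ΔI = 69300 − 86570 = -17270; midpoint Ī = (86570 + 69300)/2 = 77935.
η = (ΔQ/Q̄) ÷ (ΔI/Ī) = (-128.9/322.35) ÷ (-17270/77935) = 1.80.

1.80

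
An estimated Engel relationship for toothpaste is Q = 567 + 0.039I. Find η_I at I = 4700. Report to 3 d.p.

At I = 4700: Q = 750.300.
dQ/dI = 0.039.
η = (dQ/dI)·(I/Q) = 0.039 × (4700/750.300) = 0.244.

0.244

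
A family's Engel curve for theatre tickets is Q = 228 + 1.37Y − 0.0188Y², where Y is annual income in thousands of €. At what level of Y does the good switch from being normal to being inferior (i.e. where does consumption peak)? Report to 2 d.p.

dQ/dY = 1.37 − 0.0376Y.
The good is inferior where dQ/dY < 0. Setting dQ/dY = 0 gives Y = 1.37 / 0.0376 = 36.44.

36.44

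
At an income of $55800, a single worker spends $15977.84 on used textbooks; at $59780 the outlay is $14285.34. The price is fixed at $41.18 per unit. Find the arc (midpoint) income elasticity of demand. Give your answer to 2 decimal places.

With a constant price, Q₁ = 15977.84/41.18 = 388.000 and Q₂ = 14285.34/41.18 = 346.900 (equivalently, work directly with expenditure since P cancels).
Midpoint %ΔQ = (14285.34 − 15977.84)/15131.59 = -0.11185; midpoint %ΔI = (59780 − 55800)/57790 = 0.06887.
η = -0.11185 / 0.06887 = -1.62.

-1.62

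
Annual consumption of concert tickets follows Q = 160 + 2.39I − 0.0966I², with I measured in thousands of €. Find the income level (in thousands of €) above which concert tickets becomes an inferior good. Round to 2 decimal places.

dQ/dI = 2.39 − 0.1932I.
The good is inferior where dQ/dI < 0. Setting dQ/dI = 0 gives I = 2.39 / 0.1932 = 12.37.

12.37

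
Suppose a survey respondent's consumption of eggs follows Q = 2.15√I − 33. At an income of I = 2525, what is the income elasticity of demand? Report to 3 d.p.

At I = 2525: Q = 75.036.
dQ/dI = 2.15/(2√I) = 0.0213933 at this income.
η = (dQ/dI)·(I/Q) = 0.0213933 × (2525/75.036) = 0.720.

0.720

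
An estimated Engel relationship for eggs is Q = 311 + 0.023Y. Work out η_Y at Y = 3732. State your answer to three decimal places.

0.216

At Y = 3732: Q = 396.836.
dQ/dY = 0.023.
η = (dQ/dY)·(Y/Q) = 0.023 × (3732/396.836) = 0.216.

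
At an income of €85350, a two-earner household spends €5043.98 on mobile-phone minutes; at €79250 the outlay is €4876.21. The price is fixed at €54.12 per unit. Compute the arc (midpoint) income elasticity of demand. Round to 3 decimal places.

With a constant price, Q₁ = 5043.98/54.12 = 93.200 and Q₂ = 4876.21/54.12 = 90.100 (equivalently, work directly with expenditure since P cancels).
Midpoint %ΔQ = (4876.21 − 5043.98)/4960.09 = -0.03382; midpoint %ΔI = (79250 − 85350)/82300 = -0.07412.
η = -0.03382 / -0.07412 = 0.456.

0.456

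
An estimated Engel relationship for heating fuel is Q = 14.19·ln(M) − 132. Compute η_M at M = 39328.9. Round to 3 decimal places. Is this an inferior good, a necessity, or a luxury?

At M = 39328.9: Q = 18.126.
dQ/dM = 14.19/M = 0.000360803 at this income.
η = (dQ/dM)·(M/Q) = 0.000360803 × (39328.9/18.126) = 0.783.
Since 0 < η < 1, the good is a necessity.

0.783 (necessity)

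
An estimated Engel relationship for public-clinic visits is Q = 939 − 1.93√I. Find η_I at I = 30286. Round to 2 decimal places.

At I = 30286: Q = 603.125.
dQ/dI = -1.93/(2√I) = -0.00554506 at this income.
η = (dQ/dI)·(I/Q) = -0.00554506 × (30286/603.125) = -0.28.

-0.28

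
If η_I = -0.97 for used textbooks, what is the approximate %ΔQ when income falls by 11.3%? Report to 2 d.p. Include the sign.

%ΔQ ≈ η × %ΔI = -0.97 × (-11.3%) = 10.96%.

10.96%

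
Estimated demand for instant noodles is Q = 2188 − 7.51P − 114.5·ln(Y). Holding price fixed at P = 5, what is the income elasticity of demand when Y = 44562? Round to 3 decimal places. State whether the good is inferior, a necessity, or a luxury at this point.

-0.124 (inferior good)

At P = 5, Y = 44562: Q = 924.769.
Holding P constant, ∂Q/∂Y = -114.5/Y = -0.00256945.
η_Y = (∂Q/∂Y)·(Y/Q) = -0.00256945 × (44562/924.769) = -0.124.
Since η < 0, this is an inferior good.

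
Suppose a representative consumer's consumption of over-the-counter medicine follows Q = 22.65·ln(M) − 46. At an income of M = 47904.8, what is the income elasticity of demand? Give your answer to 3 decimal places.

At M = 47904.8: Q = 198.098.
dQ/dM = 22.65/M = 0.000472813 at this income.
η = (dQ/dM)·(M/Q) = 0.000472813 × (47904.8/198.098) = 0.114.

0.114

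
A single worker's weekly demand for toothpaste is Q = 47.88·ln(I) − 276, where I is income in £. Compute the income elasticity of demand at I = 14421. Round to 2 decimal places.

0.26

At I = 14421: Q = 182.520.
dQ/dI = 47.88/I = 0.00332016 at this income.
η = (dQ/dI)·(I/Q) = 0.00332016 × (14421/182.520) = 0.26.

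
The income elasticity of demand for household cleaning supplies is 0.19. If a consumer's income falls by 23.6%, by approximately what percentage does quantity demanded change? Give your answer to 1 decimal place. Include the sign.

%ΔQ ≈ η × %ΔI = 0.19 × (-23.6%) = -4.5%.

-4.5%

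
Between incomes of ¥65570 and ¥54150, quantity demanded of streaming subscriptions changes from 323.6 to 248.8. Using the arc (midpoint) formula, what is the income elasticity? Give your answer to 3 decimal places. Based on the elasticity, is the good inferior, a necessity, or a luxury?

1.370 (luxury)

ΔQ = 248.8 − 323.6 = -74.8; midpoint Q̄ = (323.6 + 248.8)/2 = 286.2.
ΔI = 54150 − 65570 = -11420; midpoint Ī = (65570 + 54150)/2 = 59860.
η = (ΔQ/Q̄) ÷ (ΔI/Ī) = (-74.8/286.2) ÷ (-11420/59860) = 1.370.
η > 1 ⇒ luxury.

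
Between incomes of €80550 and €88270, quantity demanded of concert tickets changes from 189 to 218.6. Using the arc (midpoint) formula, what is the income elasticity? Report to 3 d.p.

ΔQ = 218.6 − 189 = 29.6; midpoint Q̄ = (189 + 218.6)/2 = 203.8.
ΔI = 88270 − 80550 = 7720; midpoint Ī = (80550 + 88270)/2 = 84410.
η = (ΔQ/Q̄) ÷ (ΔI/Ī) = (29.6/203.8) ÷ (7720/84410) = 1.588.

1.588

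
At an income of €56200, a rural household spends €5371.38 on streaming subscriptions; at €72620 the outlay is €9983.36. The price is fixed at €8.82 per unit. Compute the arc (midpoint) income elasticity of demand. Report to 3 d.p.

2.356

With a constant price, Q₁ = 5371.38/8.82 = 609.000 and Q₂ = 9983.36/8.82 = 1131.900 (equivalently, work directly with expenditure since P cancels).
Midpoint %ΔQ = (9983.36 − 5371.38)/7677.37 = 0.60072; midpoint %ΔI = (72620 − 56200)/64410 = 0.25493.
η = 0.60072 / 0.25493 = 2.356.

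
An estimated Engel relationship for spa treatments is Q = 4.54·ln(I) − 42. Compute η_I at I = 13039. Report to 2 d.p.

At I = 13039: Q = 1.020.
dQ/dI = 4.54/I = 0.000348186 at this income.
η = (dQ/dI)·(I/Q) = 0.000348186 × (13039/1.020) = 4.45.

4.45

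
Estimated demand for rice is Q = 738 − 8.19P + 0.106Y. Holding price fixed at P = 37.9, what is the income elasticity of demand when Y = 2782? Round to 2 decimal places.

At P = 37.9, Y = 2782: Q = 722.491.
Holding P constant, ∂Q/∂Y = 0.106.
η_Y = (∂Q/∂Y)·(Y/Q) = 0.106 × (2782/722.491) = 0.41.

0.41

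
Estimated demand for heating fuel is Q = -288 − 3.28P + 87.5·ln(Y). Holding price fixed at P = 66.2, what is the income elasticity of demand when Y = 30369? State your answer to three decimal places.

0.220

At P = 66.2, Y = 30369: Q = 397.967.
Holding P constant, ∂Q/∂Y = 87.5/Y = 0.00288123.
η_Y = (∂Q/∂Y)·(Y/Q) = 0.00288123 × (30369/397.967) = 0.220.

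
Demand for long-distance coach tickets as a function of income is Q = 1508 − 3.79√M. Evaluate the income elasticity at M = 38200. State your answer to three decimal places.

-0.483

At M = 38200: Q = 767.251.
dQ/dM = -3.79/(2√M) = -0.00969566 at this income.
η = (dQ/dM)·(M/Q) = -0.00969566 × (38200/767.251) = -0.483.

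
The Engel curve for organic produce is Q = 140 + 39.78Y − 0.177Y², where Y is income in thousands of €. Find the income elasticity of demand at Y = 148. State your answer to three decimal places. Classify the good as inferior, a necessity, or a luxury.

-0.868 (inferior good)

At Y = 148: Q = 2150.4320.
dQ/dY = 39.78 − 0.354Y = -12.61200.
η = (dQ/dY)·(Y/Q) = -12.61200 × (148/2150.4320) = -0.868.
η < 0 ⇒ inferior good.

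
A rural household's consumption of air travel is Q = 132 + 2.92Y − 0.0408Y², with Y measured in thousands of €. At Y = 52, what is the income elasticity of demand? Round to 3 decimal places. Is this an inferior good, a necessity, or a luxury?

-0.397 (inferior good)

At Y = 52: Q = 173.5168.
dQ/dY = 2.92 − 0.0816Y = -1.32320.
η = (dQ/dY)·(Y/Q) = -1.32320 × (52/173.5168) = -0.397.
η < 0 ⇒ inferior good.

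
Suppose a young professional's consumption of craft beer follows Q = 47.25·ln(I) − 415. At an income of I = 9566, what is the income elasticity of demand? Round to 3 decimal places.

2.612

At I = 9566: Q = 18.092.
dQ/dI = 47.25/I = 0.00493937 at this income.
η = (dQ/dI)·(I/Q) = 0.00493937 × (9566/18.092) = 2.612.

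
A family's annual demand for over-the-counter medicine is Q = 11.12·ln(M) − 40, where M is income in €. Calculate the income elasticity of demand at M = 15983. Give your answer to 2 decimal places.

At M = 15983: Q = 67.634.
dQ/dM = 11.12/M = 0.000695739 at this income.
η = (dQ/dM)·(M/Q) = 0.000695739 × (15983/67.634) = 0.16.

0.16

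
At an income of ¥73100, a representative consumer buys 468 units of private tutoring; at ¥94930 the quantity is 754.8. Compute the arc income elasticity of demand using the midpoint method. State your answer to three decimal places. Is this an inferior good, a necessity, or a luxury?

1.805 (luxury)

ΔQ = 754.8 − 468 = 286.8; midpoint Q̄ = (468 + 754.8)/2 = 611.4.
ΔI = 94930 − 73100 = 21830; midpoint Ī = (73100 + 94930)/2 = 84015.
η = (ΔQ/Q̄) ÷ (ΔI/Ī) = (286.8/611.4) ÷ (21830/84015) = 1.805.
η > 1 ⇒ luxury.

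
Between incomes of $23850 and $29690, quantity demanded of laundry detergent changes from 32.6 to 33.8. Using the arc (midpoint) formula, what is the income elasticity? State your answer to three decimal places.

0.166

ΔQ = 33.8 − 32.6 = 1.2; midpoint Q̄ = (32.6 + 33.8)/2 = 33.2.
ΔI = 29690 − 23850 = 5840; midpoint Ī = (23850 + 29690)/2 = 26770.
η = (ΔQ/Q̄) ÷ (ΔI/Ī) = (1.2/33.2) ÷ (5840/26770) = 0.166.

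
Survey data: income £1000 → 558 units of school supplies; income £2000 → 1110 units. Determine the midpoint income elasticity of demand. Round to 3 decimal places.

ΔQ = 1110 − 558 = 552; midpoint Q̄ = (558 + 1110)/2 = 834.
ΔI = 2000 − 1000 = 1000; midpoint Ī = (1000 + 2000)/2 = 1500.
η = (ΔQ/Q̄) ÷ (ΔI/Ī) = (552/834) ÷ (1000/1500) = 0.993.

0.993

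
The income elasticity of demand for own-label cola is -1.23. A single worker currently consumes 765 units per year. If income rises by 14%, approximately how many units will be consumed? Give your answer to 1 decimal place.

633.3

%ΔQ ≈ η × %ΔI = -1.23 × 14% = -17.22%.
New Q ≈ 765 × (1 − 0.1722) = 633.3.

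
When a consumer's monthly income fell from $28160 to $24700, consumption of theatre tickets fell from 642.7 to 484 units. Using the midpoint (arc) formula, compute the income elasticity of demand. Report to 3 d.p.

2.152

ΔQ = 484 − 642.7 = -158.7; midpoint Q̄ = (642.7 + 484)/2 = 563.35.
ΔI = 24700 − 28160 = -3460; midpoint Ī = (28160 + 24700)/2 = 26430.
η = (ΔQ/Q̄) ÷ (ΔI/Ī) = (-158.7/563.35) ÷ (-3460/26430) = 2.152.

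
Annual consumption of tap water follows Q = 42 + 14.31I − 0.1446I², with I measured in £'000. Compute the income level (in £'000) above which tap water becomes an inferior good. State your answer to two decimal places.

dQ/dI = 14.31 − 0.2892I.
The good is inferior where dQ/dI < 0. Setting dQ/dI = 0 gives I = 14.31 / 0.2892 = 49.48.

49.48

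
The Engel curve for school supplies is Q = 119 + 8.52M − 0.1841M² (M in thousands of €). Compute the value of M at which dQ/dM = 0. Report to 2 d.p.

23.14

dQ/dM = 8.52 − 0.3682M.
The good is inferior where dQ/dM < 0. Setting dQ/dM = 0 gives M = 8.52 / 0.3682 = 23.14.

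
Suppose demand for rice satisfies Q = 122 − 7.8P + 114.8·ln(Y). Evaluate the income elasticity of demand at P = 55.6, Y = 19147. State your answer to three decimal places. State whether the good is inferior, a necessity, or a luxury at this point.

0.140 (necessity)

At P = 55.6, Y = 19147: Q = 820.237.
Holding P constant, ∂Q/∂Y = 114.8/Y = 0.00599572.
η_Y = (∂Q/∂Y)·(Y/Q) = 0.00599572 × (19147/820.237) = 0.140.
Since 0 < η < 1, this is a necessity.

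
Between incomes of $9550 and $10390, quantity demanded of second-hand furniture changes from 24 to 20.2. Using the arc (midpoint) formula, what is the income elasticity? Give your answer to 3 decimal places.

ΔQ = 20.2 − 24 = -3.8; midpoint Q̄ = (24 + 20.2)/2 = 22.1.
ΔI = 10390 − 9550 = 840; midpoint Ī = (9550 + 10390)/2 = 9970.
η = (ΔQ/Q̄) ÷ (ΔI/Ī) = (-3.8/22.1) ÷ (840/9970) = -2.041.

-2.041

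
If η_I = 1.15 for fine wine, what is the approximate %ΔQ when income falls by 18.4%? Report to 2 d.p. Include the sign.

-21.16%

%ΔQ ≈ η × %ΔI = 1.15 × (-18.4%) = -21.16%.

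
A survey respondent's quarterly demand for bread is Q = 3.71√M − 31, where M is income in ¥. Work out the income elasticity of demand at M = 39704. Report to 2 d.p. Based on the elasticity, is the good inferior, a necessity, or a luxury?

At M = 39704: Q = 708.250.
dQ/dM = 3.71/(2√M) = 0.00930951 at this income.
η = (dQ/dM)·(M/Q) = 0.00930951 × (39704/708.250) = 0.52.
Since 0 < η < 1, the good is a necessity.

0.52 (necessity)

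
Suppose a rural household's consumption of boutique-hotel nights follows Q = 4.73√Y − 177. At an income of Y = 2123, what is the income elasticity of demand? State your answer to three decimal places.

At Y = 2123: Q = 40.940.
dQ/dY = 4.73/(2√Y) = 0.0513282 at this income.
η = (dQ/dY)·(Y/Q) = 0.0513282 × (2123/40.940) = 2.662.

2.662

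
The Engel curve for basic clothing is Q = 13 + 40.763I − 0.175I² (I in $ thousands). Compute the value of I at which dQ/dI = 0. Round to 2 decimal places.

dQ/dI = 40.763 − 0.35I.
The good is inferior where dQ/dI < 0. Setting dQ/dI = 0 gives I = 40.763 / 0.35 = 116.47.

116.47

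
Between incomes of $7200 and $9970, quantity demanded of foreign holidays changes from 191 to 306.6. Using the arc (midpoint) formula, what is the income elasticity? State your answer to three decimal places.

ΔQ = 306.6 − 191 = 115.6; midpoint Q̄ = (191 + 306.6)/2 = 248.8.
ΔI = 9970 − 7200 = 2770; midpoint Ī = (7200 + 9970)/2 = 8585.
η = (ΔQ/Q̄) ÷ (ΔI/Ī) = (115.6/248.8) ÷ (2770/8585) = 1.440.

1.440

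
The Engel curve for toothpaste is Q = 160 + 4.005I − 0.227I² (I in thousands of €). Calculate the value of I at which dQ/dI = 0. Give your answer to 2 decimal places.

8.82

dQ/dI = 4.005 − 0.454I.
The good is inferior where dQ/dI < 0. Setting dQ/dI = 0 gives I = 4.005 / 0.454 = 8.82.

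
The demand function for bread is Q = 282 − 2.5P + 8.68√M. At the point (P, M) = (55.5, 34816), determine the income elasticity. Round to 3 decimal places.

0.459

At P = 55.5, M = 34816: Q = 1762.855.
Holding P constant, ∂Q/∂M = 8.68/(2√M) = 0.0232595.
η_M = (∂Q/∂M)·(M/Q) = 0.0232595 × (34816/1762.855) = 0.459.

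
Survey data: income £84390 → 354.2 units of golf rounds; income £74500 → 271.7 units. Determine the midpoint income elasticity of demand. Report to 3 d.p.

ΔQ = 271.7 − 354.2 = -82.5; midpoint Q̄ = (354.2 + 271.7)/2 = 312.95.
ΔI = 74500 − 84390 = -9890; midpoint Ī = (84390 + 74500)/2 = 79445.
η = (ΔQ/Q̄) ÷ (ΔI/Ī) = (-82.5/312.95) ÷ (-9890/79445) = 2.118.

2.118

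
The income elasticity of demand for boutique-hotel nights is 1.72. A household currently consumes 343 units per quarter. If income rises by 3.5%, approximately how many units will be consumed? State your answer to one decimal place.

%ΔQ ≈ η × %ΔI = 1.72 × 3.5% = 6.02%.
New Q ≈ 343 × (1 + 0.0602) = 363.6.

363.6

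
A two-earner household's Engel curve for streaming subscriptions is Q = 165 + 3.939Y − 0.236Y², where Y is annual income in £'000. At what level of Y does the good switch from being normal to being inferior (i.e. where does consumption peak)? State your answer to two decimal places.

8.35

dQ/dY = 3.939 − 0.472Y.
The good is inferior where dQ/dY < 0. Setting dQ/dY = 0 gives Y = 3.939 / 0.472 = 8.35.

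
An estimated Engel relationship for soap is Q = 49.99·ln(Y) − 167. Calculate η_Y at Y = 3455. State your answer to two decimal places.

At Y = 3455: Q = 240.297.
dQ/dY = 49.99/Y = 0.0144689 at this income.
η = (dQ/dY)·(Y/Q) = 0.0144689 × (3455/240.297) = 0.21.

0.21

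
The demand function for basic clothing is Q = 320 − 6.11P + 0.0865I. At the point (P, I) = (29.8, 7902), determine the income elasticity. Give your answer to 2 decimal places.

At P = 29.8, I = 7902: Q = 821.445.
Holding P constant, ∂Q/∂I = 0.0865.
η_I = (∂Q/∂I)·(I/Q) = 0.0865 × (7902/821.445) = 0.83.

0.83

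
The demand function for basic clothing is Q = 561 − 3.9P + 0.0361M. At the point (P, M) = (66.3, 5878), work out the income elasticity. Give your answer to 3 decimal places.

0.412

At P = 66.3, M = 5878: Q = 514.626.
Holding P constant, ∂Q/∂M = 0.0361.
η_M = (∂Q/∂M)·(M/Q) = 0.0361 × (5878/514.626) = 0.412.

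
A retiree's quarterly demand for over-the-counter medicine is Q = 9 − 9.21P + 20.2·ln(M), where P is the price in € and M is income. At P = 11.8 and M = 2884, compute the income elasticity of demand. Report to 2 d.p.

0.33

At P = 11.8, M = 2884: Q = 61.254.
Holding P constant, ∂Q/∂M = 20.2/M = 0.00700416.
η_M = (∂Q/∂M)·(M/Q) = 0.00700416 × (2884/61.254) = 0.33.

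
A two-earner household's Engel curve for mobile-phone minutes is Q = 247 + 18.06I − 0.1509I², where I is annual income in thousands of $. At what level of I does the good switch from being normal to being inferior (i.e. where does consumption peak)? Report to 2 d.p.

dQ/dI = 18.06 − 0.3018I.
The good is inferior where dQ/dI < 0. Setting dQ/dI = 0 gives I = 18.06 / 0.3018 = 59.84.

59.84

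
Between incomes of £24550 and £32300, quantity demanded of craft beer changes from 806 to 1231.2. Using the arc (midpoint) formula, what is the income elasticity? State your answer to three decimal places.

1.531

ΔQ = 1231.2 − 806 = 425.2; midpoint Q̄ = (806 + 1231.2)/2 = 1018.6.
ΔI = 32300 − 24550 = 7750; midpoint Ī = (24550 + 32300)/2 = 28425.
η = (ΔQ/Q̄) ÷ (ΔI/Ī) = (425.2/1018.6) ÷ (7750/28425) = 1.531.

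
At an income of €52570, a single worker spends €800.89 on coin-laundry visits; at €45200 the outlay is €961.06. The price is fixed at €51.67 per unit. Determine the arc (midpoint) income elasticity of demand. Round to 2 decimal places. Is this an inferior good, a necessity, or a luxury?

-1.21 (inferior good)

With a constant price, Q₁ = 800.89/51.67 = 15.500 and Q₂ = 961.06/51.67 = 18.600 (equivalently, work directly with expenditure since P cancels).
Midpoint %ΔQ = (961.06 − 800.89)/880.97 = 0.18181; midpoint %ΔI = (45200 − 52570)/48885 = -0.15076.
η = 0.18181 / -0.15076 = -1.21.
η < 0 ⇒ inferior good.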